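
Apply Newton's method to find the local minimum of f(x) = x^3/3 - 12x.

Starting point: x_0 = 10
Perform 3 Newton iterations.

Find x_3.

f(x) = x^3/3 - 12x
f'(x) = x^2 - 12, f''(x) = 2x
Newton update: x_{n+1} = x_n - (x_n^2 - 12)/(2*x_n)
Step 1: x_0 = 10, f'=88, f''=20, x_1 = 28/5
Step 2: x_1 = 28/5, f'=484/25, f''=56/5, x_2 = 271/70
Step 3: x_2 = 271/70, f'=14641/4900, f''=271/35, x_3 = 132241/37940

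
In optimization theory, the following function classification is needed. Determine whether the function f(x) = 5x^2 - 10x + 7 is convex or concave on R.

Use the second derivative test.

f(x) = 5x^2 - 10x + 7
f'(x) = 10x - 10
f''(x) = 10
Since f''(x) = 10 > 0 for all x, f is convex on R.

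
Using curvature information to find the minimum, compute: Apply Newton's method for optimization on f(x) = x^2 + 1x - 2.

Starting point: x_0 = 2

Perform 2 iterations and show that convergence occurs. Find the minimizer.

f(x) = x^2 + 1x - 2, f'(x) = 2x + (1), f''(x) = 2
Step 1: f'(2) = 5, x_1 = 2 - 5/2 = -1/2
Step 2: f'(-1/2) = 0, x_2 = -1/2 (converged)
Newton's method converges in 1 step for quadratics.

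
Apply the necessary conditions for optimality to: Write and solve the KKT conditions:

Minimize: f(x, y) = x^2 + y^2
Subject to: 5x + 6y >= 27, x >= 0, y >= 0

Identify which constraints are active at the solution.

KKT conditions for min x^2 + y^2 s.t. 5x + 6y >= 27, x >= 0, y >= 0:
Stationarity: 2x = mu*5 + mu_x, 2y = mu*6 + mu_y, with mu, mu_x, mu_y >= 0
Complementary slackness: mu*(5x + 6y - 27) = 0, mu_x*x = 0, mu_y*y = 0
(0, 0) is infeasible (5*0 + 6*0 < 27), so if mu = 0 stationarity would force x = mu_x/2 >= 0, y = mu_y/2 >= 0 with mu_x*x = mu_y*y = 0, i.e. x = y = 0: contradiction. Hence mu > 0 and 5x + 6y = 27 is active.
Try x > 0, y > 0 (so mu_x = mu_y = 0): x = 5*mu/2, y = 6*mu/2
Substitute: 5*(5*mu/2) + 6*(6*mu/2) = 27
  mu*61/2 = 27 => mu = 54/61
x* = 135/61 > 0, y* = 162/61 > 0, consistent with mu_x = mu_y = 0.
f is convex and the constraints are linear, so this KKT point is the global minimum.
f* = 729/61
Active constraints: 5x + 6y >= 27 (holds with equality, mu = 54/61 > 0); x >= 0 and y >= 0 are inactive (mu_x = mu_y = 0).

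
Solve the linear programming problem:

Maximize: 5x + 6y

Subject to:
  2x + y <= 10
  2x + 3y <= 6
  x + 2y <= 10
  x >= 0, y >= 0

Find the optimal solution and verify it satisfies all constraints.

Feasible vertices: (0, 0), (0, 2), (3, 0)
Objective 5x + 6y at each vertex:
  (0, 0): 0
  (0, 2): 12
  (3, 0): 15
Maximum is 15 at (3, 0).
Verify constraints at (x, y) = (3, 0):
  2*3 + 1*0 = 6 <= 10
  2*3 + 3*0 = 6 <= 6 (active)
  1*3 + 2*0 = 3 <= 10
  x = 3 >= 0, y = 0 >= 0. All constraints satisfied.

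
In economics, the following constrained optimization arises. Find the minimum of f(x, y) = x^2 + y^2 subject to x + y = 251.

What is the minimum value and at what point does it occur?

Substitute y = 251 - x into f(x,y) = x^2 + y^2:
g(x) = x^2 + (251 - x)^2 = 2x^2 - 502x + 63001
g'(x) = 4x - 502 = 0  =>  x = 251/2
y = 251 - 251/2 = 251/2
Minimum value = (251/2)^2 + (251/2)^2 = 63001/2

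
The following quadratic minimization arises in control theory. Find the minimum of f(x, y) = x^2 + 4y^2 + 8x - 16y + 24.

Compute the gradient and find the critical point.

f(x,y) = x^2 + 4y^2 + 8x - 16y + 24
df/dx = 2x + (8) = 0  =>  x = -4
df/dy = 8y + (-16) = 0  =>  y = 2
f(-4, 2) = 1*(-4)^2 + 4*(2)^2 + 8*(-4) + -16*(2) + 24 = -8
Hessian is diagonal with entries 2, 8 > 0, so this is a minimum.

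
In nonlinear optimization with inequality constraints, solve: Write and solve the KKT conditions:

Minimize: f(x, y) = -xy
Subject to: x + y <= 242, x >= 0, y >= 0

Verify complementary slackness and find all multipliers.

Problem: min -xy s.t. x + y <= 242 (multiplier lambda), x >= 0 (mu_x), y >= 0 (mu_y)
KKT stationarity: -y + lambda - mu_x = 0, -x + lambda - mu_y = 0, with lambda, mu_x, mu_y >= 0
Complementary slackness: lambda*(x + y - 242) = 0, mu_x*x = 0, mu_y*y = 0
If lambda = 0: y = -mu_x <= 0 and x = -mu_y <= 0 force x = y = 0 with f = 0; but x = y = 121 is feasible with f = -14641 < 0, so this is not the minimum. Hence lambda > 0 and x + y = 242.
Try x > 0, y > 0 (so mu_x = mu_y = 0): y = lambda, x = lambda => x = y = lambda
x + y = 242 => 2*lambda = 242 => lambda = 121
x* = y* = 121 > 0, consistent with mu_x = mu_y = 0.
(Any feasible point with x = 0 or y = 0 has f = 0 > -14641, so the minimum is not on those boundaries.)
min(-xy) = -14641 (i.e. max xy = 14641)
Multipliers: lambda = 121, mu_x = 0, mu_y = 0
Complementary slackness: lambda*(x + y - 242) = 121*(121 + 121 - 242) = 0, mu_x*x = 0*121 = 0, mu_y*y = 0*121 = 0. Satisfied.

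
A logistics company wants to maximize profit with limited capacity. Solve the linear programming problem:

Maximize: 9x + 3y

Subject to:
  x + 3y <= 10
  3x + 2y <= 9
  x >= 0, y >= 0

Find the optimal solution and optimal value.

Feasible vertices: (0, 0), (0, 10/3), (1, 3), (3, 0)
Objective 9x + 3y at each:
  (0, 0): 0
  (0, 10/3): 10
  (1, 3): 18
  (3, 0): 27
Maximum is 27 at (3, 0).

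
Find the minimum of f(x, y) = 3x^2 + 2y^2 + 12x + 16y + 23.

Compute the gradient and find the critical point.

f(x,y) = 3x^2 + 2y^2 + 12x + 16y + 23
df/dx = 6x + (12) = 0  =>  x = -2
df/dy = 4y + (16) = 0  =>  y = -4
f(-2, -4) = 3*(-2)^2 + 2*(-4)^2 + 12*(-2) + 16*(-4) + 23 = -21
Hessian is diagonal with entries 6, 4 > 0, so this is a minimum.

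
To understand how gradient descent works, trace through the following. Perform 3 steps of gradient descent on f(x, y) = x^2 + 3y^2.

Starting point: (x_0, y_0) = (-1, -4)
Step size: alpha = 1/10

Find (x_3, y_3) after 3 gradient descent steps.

f(x,y) = x^2 + 3y^2
grad_x = 2x + 0y, grad_y = 6y + 0x
Step 1: grad = (-2, -24), (-4/5, -8/5)
Step 2: grad = (-8/5, -48/5), (-16/25, -16/25)
Step 3: grad = (-32/25, -96/25), (-64/125, -32/125)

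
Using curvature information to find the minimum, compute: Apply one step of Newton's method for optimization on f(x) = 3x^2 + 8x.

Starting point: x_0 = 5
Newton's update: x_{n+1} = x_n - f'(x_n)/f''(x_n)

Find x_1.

f(x) = 3x^2 + 8x
f'(x) = 6x + (8), f''(x) = 6
Newton step: x_1 = x_0 - f'(x_0)/f''(x_0)
f'(5) = 38
x_1 = 5 - 38/6 = -4/3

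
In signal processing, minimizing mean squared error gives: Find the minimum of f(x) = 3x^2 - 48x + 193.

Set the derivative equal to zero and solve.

f(x) = 3x^2 - 48x + 193
f'(x) = 6x + (-48) = 0
x = 48/6 = 8
f(8) = 1
Since f''(x) = 6 > 0, this is a minimum.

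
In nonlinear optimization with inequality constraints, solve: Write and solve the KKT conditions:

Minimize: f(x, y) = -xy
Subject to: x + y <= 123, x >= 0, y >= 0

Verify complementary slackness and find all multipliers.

Problem: min -xy s.t. x + y <= 123 (multiplier lambda), x >= 0 (mu_x), y >= 0 (mu_y)
KKT stationarity: -y + lambda - mu_x = 0, -x + lambda - mu_y = 0, with lambda, mu_x, mu_y >= 0
Complementary slackness: lambda*(x + y - 123) = 0, mu_x*x = 0, mu_y*y = 0
If lambda = 0: y = -mu_x <= 0 and x = -mu_y <= 0 force x = y = 0 with f = 0; but x = y = 123/2 is feasible with f = -15129/4 < 0, so this is not the minimum. Hence lambda > 0 and x + y = 123.
Try x > 0, y > 0 (so mu_x = mu_y = 0): y = lambda, x = lambda => x = y = lambda
x + y = 123 => 2*lambda = 123 => lambda = 123/2
x* = y* = 123/2 > 0, consistent with mu_x = mu_y = 0.
(Any feasible point with x = 0 or y = 0 has f = 0 > -15129/4, so the minimum is not on those boundaries.)
min(-xy) = -15129/4 (i.e. max xy = 15129/4)
Multipliers: lambda = 123/2, mu_x = 0, mu_y = 0
Complementary slackness: lambda*(x + y - 123) = 123/2*(123/2 + 123/2 - 123) = 0, mu_x*x = 0*123/2 = 0, mu_y*y = 0*123/2 = 0. Satisfied.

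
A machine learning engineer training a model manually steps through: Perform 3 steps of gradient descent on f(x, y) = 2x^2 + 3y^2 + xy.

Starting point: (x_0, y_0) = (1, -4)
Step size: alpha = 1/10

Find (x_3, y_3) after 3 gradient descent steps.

f(x,y) = 2x^2 + 3y^2 + xy
grad_x = 4x + 1y, grad_y = 6y + 1x
Step 1: grad = (0, -23), (1, -17/10)
Step 2: grad = (23/10, -46/5), (77/100, -39/50)
Step 3: grad = (23/10, -391/100), (27/50, -389/1000)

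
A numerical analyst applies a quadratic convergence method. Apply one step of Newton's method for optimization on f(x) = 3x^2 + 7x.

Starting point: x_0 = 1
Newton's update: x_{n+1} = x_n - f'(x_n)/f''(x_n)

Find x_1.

f(x) = 3x^2 + 7x
f'(x) = 6x + (7), f''(x) = 6
Newton step: x_1 = x_0 - f'(x_0)/f''(x_0)
f'(1) = 13
x_1 = 1 - 13/6 = -7/6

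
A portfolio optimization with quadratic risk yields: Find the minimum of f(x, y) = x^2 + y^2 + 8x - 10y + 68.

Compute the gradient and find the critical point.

f(x,y) = x^2 + y^2 + 8x - 10y + 68
df/dx = 2x + (8) = 0  =>  x = -4
df/dy = 2y + (-10) = 0  =>  y = 5
f(-4, 5) = 1*(-4)^2 + 1*(5)^2 + 8*(-4) + -10*(5) + 68 = 27
Hessian is diagonal with entries 2, 2 > 0, so this is a minimum.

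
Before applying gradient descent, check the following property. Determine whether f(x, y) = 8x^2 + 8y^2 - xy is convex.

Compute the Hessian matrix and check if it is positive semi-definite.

f(x,y) = 8x^2 + 8y^2 - xy
Hessian H = [[16, -1], [-1, 16]]
trace(H) = 32, det(H) = 255
Eigenvalues: (32 +/- sqrt(4)) / 2 = 17, 15
Since both eigenvalues > 0, f is convex.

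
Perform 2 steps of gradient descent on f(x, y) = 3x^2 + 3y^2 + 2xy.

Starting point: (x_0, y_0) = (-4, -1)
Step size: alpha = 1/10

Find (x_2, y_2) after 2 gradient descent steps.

f(x,y) = 3x^2 + 3y^2 + 2xy
grad_x = 6x + 2y, grad_y = 6y + 2x
Step 1: grad = (-26, -14), (-7/5, 2/5)
Step 2: grad = (-38/5, -2/5), (-16/25, 11/25)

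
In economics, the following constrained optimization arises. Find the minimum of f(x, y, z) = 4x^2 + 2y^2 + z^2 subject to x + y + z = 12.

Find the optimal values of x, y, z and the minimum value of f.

Using Lagrange multipliers on f = 4x^2 + 2y^2 + z^2 with constraint x + y + z = 12:
Conditions: 2*4*x = lambda, 2*2*y = lambda, 2*1*z = lambda
So x = lambda/8, y = lambda/4, z = lambda/2
Substituting into constraint: lambda * (7/8) = 12
lambda = 96/7
x = 12/7, y = 24/7, z = 48/7
Minimum value = 576/7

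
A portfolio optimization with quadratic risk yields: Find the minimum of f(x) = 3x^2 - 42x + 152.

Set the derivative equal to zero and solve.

f(x) = 3x^2 - 42x + 152
f'(x) = 6x + (-42) = 0
x = 42/6 = 7
f(7) = 5
Since f''(x) = 6 > 0, this is a minimum.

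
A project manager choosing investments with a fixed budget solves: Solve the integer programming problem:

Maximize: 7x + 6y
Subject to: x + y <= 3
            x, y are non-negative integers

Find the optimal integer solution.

Objective: 7x + 6y, constraint: x + y <= 3
Coefficient of x is 7 >= coefficient of y is 6, so allocate the entire budget to x.
Optimal: x = 3, y = 0, value = 21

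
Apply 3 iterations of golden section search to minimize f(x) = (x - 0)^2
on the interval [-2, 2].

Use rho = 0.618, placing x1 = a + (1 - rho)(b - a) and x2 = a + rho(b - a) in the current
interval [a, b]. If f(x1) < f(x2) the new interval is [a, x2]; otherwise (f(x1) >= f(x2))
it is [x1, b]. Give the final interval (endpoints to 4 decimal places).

Golden section search for min of f(x) = (x - 0)^2 on [-2, 2].
Each step: x1 = a + (1 - rho)(b - a), x2 = a + rho(b - a); if f(x1) < f(x2) keep [a, x2], otherwise keep [x1, b].
Step 1: [-2.0000, 2.0000], x1=-0.4720 (f=0.2228), x2=0.4720 (f=0.2228); f(x1) = f(x2) (tie, not '<') => keep [-0.4720, 2.0000]
Step 2: [-0.4720, 2.0000], x1=0.4723 (f=0.2231), x2=1.0557 (f=1.1145); f(x1) < f(x2) => keep [-0.4720, 1.0557]
Step 3: [-0.4720, 1.0557], x1=0.1116 (f=0.0125), x2=0.4721 (f=0.2229); f(x1) < f(x2) => keep [-0.4720, 0.4721]
Final interval: [-0.4720, 0.4721]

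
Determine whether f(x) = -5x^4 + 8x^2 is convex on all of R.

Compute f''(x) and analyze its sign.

f(x) = -5x^4 + 8x^2
f'(x) = -20x^3 + 16x
f''(x) = -60x^2 + 16
f''(x) = -60x^2 + 16 -> -inf as |x| -> inf
Therefore, f is not globally convex on R.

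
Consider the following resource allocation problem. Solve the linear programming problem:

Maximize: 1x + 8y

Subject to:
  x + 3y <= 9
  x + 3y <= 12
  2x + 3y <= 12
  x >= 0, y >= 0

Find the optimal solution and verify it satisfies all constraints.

Feasible vertices: (0, 0), (0, 3), (3, 2), (6, 0)
Objective 1x + 8y at each vertex:
  (0, 0): 0
  (0, 3): 24
  (3, 2): 19
  (6, 0): 6
Maximum is 24 at (0, 3).
Verify constraints at (x, y) = (0, 3):
  1*0 + 3*3 = 9 <= 9 (active)
  1*0 + 3*3 = 9 <= 12
  2*0 + 3*3 = 9 <= 12
  x = 0 >= 0, y = 3 >= 0. All constraints satisfied.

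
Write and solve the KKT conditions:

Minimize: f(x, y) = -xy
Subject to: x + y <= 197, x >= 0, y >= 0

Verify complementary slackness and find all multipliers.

Problem: min -xy s.t. x + y <= 197 (multiplier lambda), x >= 0 (mu_x), y >= 0 (mu_y)
KKT stationarity: -y + lambda - mu_x = 0, -x + lambda - mu_y = 0, with lambda, mu_x, mu_y >= 0
Complementary slackness: lambda*(x + y - 197) = 0, mu_x*x = 0, mu_y*y = 0
If lambda = 0: y = -mu_x <= 0 and x = -mu_y <= 0 force x = y = 0 with f = 0; but x = y = 197/2 is feasible with f = -38809/4 < 0, so this is not the minimum. Hence lambda > 0 and x + y = 197.
Try x > 0, y > 0 (so mu_x = mu_y = 0): y = lambda, x = lambda => x = y = lambda
x + y = 197 => 2*lambda = 197 => lambda = 197/2
x* = y* = 197/2 > 0, consistent with mu_x = mu_y = 0.
(Any feasible point with x = 0 or y = 0 has f = 0 > -38809/4, so the minimum is not on those boundaries.)
min(-xy) = -38809/4 (i.e. max xy = 38809/4)
Multipliers: lambda = 197/2, mu_x = 0, mu_y = 0
Complementary slackness: lambda*(x + y - 197) = 197/2*(197/2 + 197/2 - 197) = 0, mu_x*x = 0*197/2 = 0, mu_y*y = 0*197/2 = 0. Satisfied.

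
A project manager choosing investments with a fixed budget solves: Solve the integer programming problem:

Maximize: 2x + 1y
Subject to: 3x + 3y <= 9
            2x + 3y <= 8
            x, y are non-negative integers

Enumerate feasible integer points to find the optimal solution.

Constraint 1: 3x + 3y <= 9
Constraint 2: 2x + 3y <= 8
Feasible x range (need y >= 0): 0 <= x <= min(9/3, 8/2) => x in {0, ..., 3}.
Enumerate feasible integer points row by row (the coefficient of y is 1 > 0, so for each x the largest feasible y gives the best value):
  x = 0: y <= min((9 - 3*0)/3, (8 - 2*0)/3) => y in {0, ..., 2}; best 2*0 + 1*2 = 2
  x = 1: y <= min((9 - 3*1)/3, (8 - 2*1)/3) => y in {0, ..., 2}; best 2*1 + 1*2 = 4
  x = 2: y <= min((9 - 3*2)/3, (8 - 2*2)/3) => y in {0, ..., 1}; best 2*2 + 1*1 = 5
  x = 3: y <= min((9 - 3*3)/3, (8 - 2*3)/3) => y in {0}; best 2*3 + 1*0 = 6
The maximum 2x + 1y = 6 is achieved at x = 3, y = 0.
Check: 3*3 + 3*0 = 9 <= 9 and 2*3 + 3*0 = 6 <= 8.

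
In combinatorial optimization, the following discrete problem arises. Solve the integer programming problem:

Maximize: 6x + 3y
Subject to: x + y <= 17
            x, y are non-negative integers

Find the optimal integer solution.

Objective: 6x + 3y, constraint: x + y <= 17
Coefficient of x is 6 >= coefficient of y is 3, so allocate the entire budget to x.
Optimal: x = 17, y = 0, value = 102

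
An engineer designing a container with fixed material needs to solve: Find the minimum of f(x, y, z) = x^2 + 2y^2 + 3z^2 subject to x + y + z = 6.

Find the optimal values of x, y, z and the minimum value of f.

Using Lagrange multipliers on f = x^2 + 2y^2 + 3z^2 with constraint x + y + z = 6:
Conditions: 2*1*x = lambda, 2*2*y = lambda, 2*3*z = lambda
So x = lambda/2, y = lambda/4, z = lambda/6
Substituting into constraint: lambda * (11/12) = 6
lambda = 72/11
x = 36/11, y = 18/11, z = 12/11
Minimum value = 216/11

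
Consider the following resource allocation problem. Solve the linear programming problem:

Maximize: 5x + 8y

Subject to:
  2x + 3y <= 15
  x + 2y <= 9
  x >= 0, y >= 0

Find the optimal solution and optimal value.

Feasible vertices: (0, 0), (0, 9/2), (3, 3), (15/2, 0)
Objective 5x + 8y at each:
  (0, 0): 0
  (0, 9/2): 36
  (3, 3): 39
  (15/2, 0): 75/2
Maximum is 39 at (3, 3).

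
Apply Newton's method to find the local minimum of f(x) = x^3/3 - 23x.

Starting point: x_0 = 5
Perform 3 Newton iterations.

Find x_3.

f(x) = x^3/3 - 23x
f'(x) = x^2 - 23, f''(x) = 2x
Newton update: x_{n+1} = x_n - (x_n^2 - 23)/(2*x_n)
Step 1: x_0 = 5, f'=2, f''=10, x_1 = 24/5
Step 2: x_1 = 24/5, f'=1/25, f''=48/5, x_2 = 1151/240
Step 3: x_2 = 1151/240, f'=1/57600, f''=1151/120, x_3 = 2649601/552480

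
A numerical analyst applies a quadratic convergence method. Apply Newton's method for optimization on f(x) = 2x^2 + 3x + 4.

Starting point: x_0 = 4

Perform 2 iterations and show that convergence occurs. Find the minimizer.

f(x) = 2x^2 + 3x + 4, f'(x) = 4x + (3), f''(x) = 4
Step 1: f'(4) = 19, x_1 = 4 - 19/4 = -3/4
Step 2: f'(-3/4) = 0, x_2 = -3/4 (converged)
Newton's method converges in 1 step for quadratics.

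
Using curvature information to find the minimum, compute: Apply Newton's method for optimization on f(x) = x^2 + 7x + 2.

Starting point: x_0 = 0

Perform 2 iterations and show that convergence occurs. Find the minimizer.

f(x) = x^2 + 7x + 2, f'(x) = 2x + (7), f''(x) = 2
Step 1: f'(0) = 7, x_1 = 0 - 7/2 = -7/2
Step 2: f'(-7/2) = 0, x_2 = -7/2 (converged)
Newton's method converges in 1 step for quadratics.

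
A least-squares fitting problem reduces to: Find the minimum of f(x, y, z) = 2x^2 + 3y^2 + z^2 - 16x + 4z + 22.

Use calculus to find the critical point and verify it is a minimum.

f(x,y,z) = 2x^2 + 3y^2 + z^2 - 16x + 4z + 22
df/dx = 4x + (-16) = 0 => x = 4
df/dy = 6y + (0) = 0 => y = 0
df/dz = 2z + (4) = 0 => z = -2
f(4,0,-2) = 2*(4)^2 + 3*(0)^2 + 1*(-2)^2 + -16*(4) + 4*(-2) + 22 = -14
Hessian is diagonal with entries 4, 6, 2 > 0, confirmed minimum.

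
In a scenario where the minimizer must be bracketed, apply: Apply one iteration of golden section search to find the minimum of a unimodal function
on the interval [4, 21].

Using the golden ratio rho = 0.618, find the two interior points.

Golden section search on [4, 21].
Golden ratio rho = 0.618 (approx).
Interior points:
  x_1 = 4 + (1-0.618)*17 = 10.4940
  x_2 = 4 + 0.618*17 = 14.5060
Compare f(x_1) and f(x_2) to determine which subinterval to keep.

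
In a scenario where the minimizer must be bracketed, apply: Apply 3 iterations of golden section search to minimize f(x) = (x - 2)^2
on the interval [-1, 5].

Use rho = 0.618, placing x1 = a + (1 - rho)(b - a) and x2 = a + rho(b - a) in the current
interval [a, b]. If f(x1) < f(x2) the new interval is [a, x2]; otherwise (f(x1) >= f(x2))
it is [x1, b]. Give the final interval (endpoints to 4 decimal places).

Golden section search for min of f(x) = (x - 2)^2 on [-1, 5].
Each step: x1 = a + (1 - rho)(b - a), x2 = a + rho(b - a); if f(x1) < f(x2) keep [a, x2], otherwise keep [x1, b].
Step 1: [-1.0000, 5.0000], x1=1.2920 (f=0.5013), x2=2.7080 (f=0.5013); f(x1) = f(x2) (tie, not '<') => keep [1.2920, 5.0000]
Step 2: [1.2920, 5.0000], x1=2.7085 (f=0.5019), x2=3.5835 (f=2.5076); f(x1) < f(x2) => keep [1.2920, 3.5835]
Step 3: [1.2920, 3.5835], x1=2.1674 (f=0.0280), x2=2.7082 (f=0.5015); f(x1) < f(x2) => keep [1.2920, 2.7082]
Final interval: [1.2920, 2.7082]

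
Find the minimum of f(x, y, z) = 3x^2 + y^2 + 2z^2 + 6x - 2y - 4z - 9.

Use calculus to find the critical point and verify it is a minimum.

f(x,y,z) = 3x^2 + y^2 + 2z^2 + 6x - 2y - 4z - 9
df/dx = 6x + (6) = 0 => x = -1
df/dy = 2y + (-2) = 0 => y = 1
df/dz = 4z + (-4) = 0 => z = 1
f(-1,1,1) = 3*(-1)^2 + 1*(1)^2 + 2*(1)^2 + 6*(-1) + -2*(1) + -4*(1) + -9 = -15
Hessian is diagonal with entries 6, 2, 4 > 0, confirmed minimum.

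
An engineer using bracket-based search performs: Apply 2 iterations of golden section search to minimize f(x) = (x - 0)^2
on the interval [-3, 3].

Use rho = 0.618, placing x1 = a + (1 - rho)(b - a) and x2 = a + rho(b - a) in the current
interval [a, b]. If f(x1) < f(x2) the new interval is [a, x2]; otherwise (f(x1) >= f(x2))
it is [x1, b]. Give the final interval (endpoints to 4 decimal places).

Golden section search for min of f(x) = (x - 0)^2 on [-3, 3].
Each step: x1 = a + (1 - rho)(b - a), x2 = a + rho(b - a); if f(x1) < f(x2) keep [a, x2], otherwise keep [x1, b].
Step 1: [-3.0000, 3.0000], x1=-0.7080 (f=0.5013), x2=0.7080 (f=0.5013); f(x1) = f(x2) (tie, not '<') => keep [-0.7080, 3.0000]
Step 2: [-0.7080, 3.0000], x1=0.7085 (f=0.5019), x2=1.5835 (f=2.5076); f(x1) < f(x2) => keep [-0.7080, 1.5835]
Final interval: [-0.7080, 1.5835]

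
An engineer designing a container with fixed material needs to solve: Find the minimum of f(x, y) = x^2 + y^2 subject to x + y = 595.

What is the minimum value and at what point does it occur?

Substitute y = 595 - x into f(x,y) = x^2 + y^2:
g(x) = x^2 + (595 - x)^2 = 2x^2 - 1190x + 354025
g'(x) = 4x - 1190 = 0  =>  x = 595/2
y = 595 - 595/2 = 595/2
Minimum value = (595/2)^2 + (595/2)^2 = 354025/2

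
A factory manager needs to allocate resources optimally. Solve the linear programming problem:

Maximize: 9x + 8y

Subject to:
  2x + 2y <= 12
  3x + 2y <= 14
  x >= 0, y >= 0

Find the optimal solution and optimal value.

Feasible vertices: (0, 0), (0, 6), (2, 4), (14/3, 0)
Objective 9x + 8y at each:
  (0, 0): 0
  (0, 6): 48
  (2, 4): 50
  (14/3, 0): 42
Maximum is 50 at (2, 4).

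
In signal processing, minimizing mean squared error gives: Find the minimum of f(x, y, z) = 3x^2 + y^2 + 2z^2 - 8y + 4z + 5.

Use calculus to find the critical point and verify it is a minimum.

f(x,y,z) = 3x^2 + y^2 + 2z^2 - 8y + 4z + 5
df/dx = 6x + (0) = 0 => x = 0
df/dy = 2y + (-8) = 0 => y = 4
df/dz = 4z + (4) = 0 => z = -1
f(0,4,-1) = 3*(0)^2 + 1*(4)^2 + 2*(-1)^2 + -8*(4) + 4*(-1) + 5 = -13
Hessian is diagonal with entries 6, 2, 4 > 0, confirmed minimum.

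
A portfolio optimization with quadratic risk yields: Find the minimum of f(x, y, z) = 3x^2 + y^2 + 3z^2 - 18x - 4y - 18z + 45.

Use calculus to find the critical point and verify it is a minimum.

f(x,y,z) = 3x^2 + y^2 + 3z^2 - 18x - 4y - 18z + 45
df/dx = 6x + (-18) = 0 => x = 3
df/dy = 2y + (-4) = 0 => y = 2
df/dz = 6z + (-18) = 0 => z = 3
f(3,2,3) = 3*(3)^2 + 1*(2)^2 + 3*(3)^2 + -18*(3) + -4*(2) + -18*(3) + 45 = -13
Hessian is diagonal with entries 6, 2, 6 > 0, confirmed minimum.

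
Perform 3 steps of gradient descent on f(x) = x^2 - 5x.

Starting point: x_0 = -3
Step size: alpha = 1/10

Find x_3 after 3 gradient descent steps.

f(x) = x^2 - 5x, f'(x) = 2x + (-5)
Step 1: f'(-3) = -11, x_1 = -3 - 1/10 * -11 = -19/10
Step 2: f'(-19/10) = -44/5, x_2 = -19/10 - 1/10 * -44/5 = -51/50
Step 3: f'(-51/50) = -176/25, x_3 = -51/50 - 1/10 * -176/25 = -79/250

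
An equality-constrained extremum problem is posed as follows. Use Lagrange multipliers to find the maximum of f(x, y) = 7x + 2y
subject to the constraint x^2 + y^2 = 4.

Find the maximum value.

Set up Lagrange conditions: grad f = lambda * grad g
  7 = 2*lambda*x
  2 = 2*lambda*y
From these: x/y = 7/2, so x = 7t, y = 2t for some t.
Substitute into constraint: (7t)^2 + (2t)^2 = 4
  t^2 * 53 = 4
  t = sqrt(4/53)
Maximum = 7*x + 2*y = (7^2 + 2^2)*t = 53 * sqrt(4/53) = sqrt(212)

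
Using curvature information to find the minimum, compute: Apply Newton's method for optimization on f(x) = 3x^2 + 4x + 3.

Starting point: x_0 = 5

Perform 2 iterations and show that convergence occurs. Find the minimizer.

f(x) = 3x^2 + 4x + 3, f'(x) = 6x + (4), f''(x) = 6
Step 1: f'(5) = 34, x_1 = 5 - 34/6 = -2/3
Step 2: f'(-2/3) = 0, x_2 = -2/3 (converged)
Newton's method converges in 1 step for quadratics.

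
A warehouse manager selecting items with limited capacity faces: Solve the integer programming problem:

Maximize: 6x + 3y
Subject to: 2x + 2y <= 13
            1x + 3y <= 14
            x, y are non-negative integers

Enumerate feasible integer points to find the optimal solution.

Constraint 1: 2x + 2y <= 13
Constraint 2: 1x + 3y <= 14
Feasible x range (need y >= 0): 0 <= x <= min(13/2, 14/1) => x in {0, ..., 6}.
Enumerate feasible integer points row by row (the coefficient of y is 3 > 0, so for each x the largest feasible y gives the best value):
  x = 0: y <= min((13 - 2*0)/2, (14 - 1*0)/3) => y in {0, ..., 4}; best 6*0 + 3*4 = 12
  x = 1: y <= min((13 - 2*1)/2, (14 - 1*1)/3) => y in {0, ..., 4}; best 6*1 + 3*4 = 18
  x = 2: y <= min((13 - 2*2)/2, (14 - 1*2)/3) => y in {0, ..., 4}; best 6*2 + 3*4 = 24
  x = 3: y <= min((13 - 2*3)/2, (14 - 1*3)/3) => y in {0, ..., 3}; best 6*3 + 3*3 = 27
  x = 4: y <= min((13 - 2*4)/2, (14 - 1*4)/3) => y in {0, ..., 2}; best 6*4 + 3*2 = 30
  x = 5: y <= min((13 - 2*5)/2, (14 - 1*5)/3) => y in {0, ..., 1}; best 6*5 + 3*1 = 33
  x = 6: y <= min((13 - 2*6)/2, (14 - 1*6)/3) => y in {0}; best 6*6 + 3*0 = 36
The maximum 6x + 3y = 36 is achieved at x = 6, y = 0.
Check: 2*6 + 2*0 = 12 <= 13 and 1*6 + 3*0 = 6 <= 14.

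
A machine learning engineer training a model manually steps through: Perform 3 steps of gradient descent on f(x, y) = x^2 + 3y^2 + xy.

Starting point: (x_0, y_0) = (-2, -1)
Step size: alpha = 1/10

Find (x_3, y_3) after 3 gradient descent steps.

f(x,y) = x^2 + 3y^2 + xy
grad_x = 2x + 1y, grad_y = 6y + 1x
Step 1: grad = (-5, -8), (-3/2, -1/5)
Step 2: grad = (-16/5, -27/10), (-59/50, 7/100)
Step 3: grad = (-229/100, -19/25), (-951/1000, 73/500)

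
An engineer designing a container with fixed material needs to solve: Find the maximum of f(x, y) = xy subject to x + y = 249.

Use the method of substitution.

Substitute y = 249 - x into f(x,y) = xy:
g(x) = x(249 - x) = 249x - x^2
g'(x) = 249 - 2x = 0  =>  x = 249/2
y = 249 - 249/2 = 249/2
Maximum value = (249/2) * (249/2) = 62001/4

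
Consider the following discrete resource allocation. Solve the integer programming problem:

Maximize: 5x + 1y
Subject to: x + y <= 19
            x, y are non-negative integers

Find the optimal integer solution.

Objective: 5x + 1y, constraint: x + y <= 19
Coefficient of x is 5 >= coefficient of y is 1, so allocate the entire budget to x.
Optimal: x = 19, y = 0, value = 95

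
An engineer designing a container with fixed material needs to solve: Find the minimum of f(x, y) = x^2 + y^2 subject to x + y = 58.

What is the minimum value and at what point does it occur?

Substitute y = 58 - x into f(x,y) = x^2 + y^2:
g(x) = x^2 + (58 - x)^2 = 2x^2 - 116x + 3364
g'(x) = 4x - 116 = 0  =>  x = 29
y = 58 - 29 = 29
Minimum value = 29^2 + 29^2 = 1682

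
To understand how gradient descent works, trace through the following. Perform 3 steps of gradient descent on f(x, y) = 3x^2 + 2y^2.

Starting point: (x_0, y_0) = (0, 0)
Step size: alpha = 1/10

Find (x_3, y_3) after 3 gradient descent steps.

f(x,y) = 3x^2 + 2y^2
grad_x = 6x + 0y, grad_y = 4y + 0x
Step 1: grad = (0, 0), (0, 0)
Step 2: grad = (0, 0), (0, 0)
Step 3: grad = (0, 0), (0, 0)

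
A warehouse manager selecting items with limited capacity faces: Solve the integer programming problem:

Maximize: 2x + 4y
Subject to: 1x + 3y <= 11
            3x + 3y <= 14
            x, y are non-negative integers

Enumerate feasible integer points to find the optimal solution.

Constraint 1: 1x + 3y <= 11
Constraint 2: 3x + 3y <= 14
Feasible x range (need y >= 0): 0 <= x <= min(11/1, 14/3) => x in {0, ..., 4}.
Enumerate feasible integer points row by row (the coefficient of y is 4 > 0, so for each x the largest feasible y gives the best value):
  x = 0: y <= min((11 - 1*0)/3, (14 - 3*0)/3) => y in {0, ..., 3}; best 2*0 + 4*3 = 12
  x = 1: y <= min((11 - 1*1)/3, (14 - 3*1)/3) => y in {0, ..., 3}; best 2*1 + 4*3 = 14
  x = 2: y <= min((11 - 1*2)/3, (14 - 3*2)/3) => y in {0, ..., 2}; best 2*2 + 4*2 = 12
  x = 3: y <= min((11 - 1*3)/3, (14 - 3*3)/3) => y in {0, ..., 1}; best 2*3 + 4*1 = 10
  x = 4: y <= min((11 - 1*4)/3, (14 - 3*4)/3) => y in {0}; best 2*4 + 4*0 = 8
The maximum 2x + 4y = 14 is achieved at x = 1, y = 3.
Check: 1*1 + 3*3 = 10 <= 11 and 3*1 + 3*3 = 12 <= 14.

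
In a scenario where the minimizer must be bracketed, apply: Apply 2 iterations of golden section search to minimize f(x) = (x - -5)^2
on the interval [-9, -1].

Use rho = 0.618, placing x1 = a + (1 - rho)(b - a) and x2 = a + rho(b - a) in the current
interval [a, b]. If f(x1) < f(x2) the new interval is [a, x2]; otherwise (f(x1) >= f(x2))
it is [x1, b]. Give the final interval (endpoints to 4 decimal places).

Golden section search for min of f(x) = (x - -5)^2 on [-9, -1].
Each step: x1 = a + (1 - rho)(b - a), x2 = a + rho(b - a); if f(x1) < f(x2) keep [a, x2], otherwise keep [x1, b].
Step 1: [-9.0000, -1.0000], x1=-5.9440 (f=0.8911), x2=-4.0560 (f=0.8911); f(x1) = f(x2) (tie, not '<') => keep [-5.9440, -1.0000]
Step 2: [-5.9440, -1.0000], x1=-4.0554 (f=0.8923), x2=-2.8886 (f=4.4580); f(x1) < f(x2) => keep [-5.9440, -2.8886]
Final interval: [-5.9440, -2.8886]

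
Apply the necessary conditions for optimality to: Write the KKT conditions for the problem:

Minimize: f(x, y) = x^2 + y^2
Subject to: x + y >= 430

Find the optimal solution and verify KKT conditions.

KKT conditions for min x^2 + y^2 s.t. x + y >= 430:
Stationarity: 2x = mu, 2y = mu
So x = y = mu/2.
Complementary slackness: mu*(x + y - 430) = 0
Primal feasibility: x + y >= 430; dual feasibility: mu >= 0
If mu = 0 then x = y = 0, but 0 + 0 < 430 is infeasible, so the constraint is active.
Constraint active: x + y = 2*(mu/2) = 430 => mu = 430
x = y = 215, f = 92450
Verify: stationarity 2*215 = 430 = mu; primal 215 + 215 = 430 >= 430; dual mu = 430 >= 0; complementary slackness 430*(430 - 430) = 0. All KKT conditions hold.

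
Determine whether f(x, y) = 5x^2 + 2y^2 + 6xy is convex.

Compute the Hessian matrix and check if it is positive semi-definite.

f(x,y) = 5x^2 + 2y^2 + 6xy
Hessian H = [[10, 6], [6, 4]]
trace(H) = 14, det(H) = 4
Eigenvalues: (14 +/- sqrt(180)) / 2 = 13.71, 0.2918
Since both eigenvalues > 0, f is convex.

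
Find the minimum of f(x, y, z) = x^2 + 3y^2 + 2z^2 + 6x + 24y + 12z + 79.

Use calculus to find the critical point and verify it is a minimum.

f(x,y,z) = x^2 + 3y^2 + 2z^2 + 6x + 24y + 12z + 79
df/dx = 2x + (6) = 0 => x = -3
df/dy = 6y + (24) = 0 => y = -4
df/dz = 4z + (12) = 0 => z = -3
f(-3,-4,-3) = 1*(-3)^2 + 3*(-4)^2 + 2*(-3)^2 + 6*(-3) + 24*(-4) + 12*(-3) + 79 = 4
Hessian is diagonal with entries 2, 6, 4 > 0, confirmed minimum.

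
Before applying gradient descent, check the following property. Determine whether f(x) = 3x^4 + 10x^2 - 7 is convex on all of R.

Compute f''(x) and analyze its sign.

f(x) = 3x^4 + 10x^2 - 7
f'(x) = 12x^3 + 20x
f''(x) = 36x^2 + 20
f''(x) = 36x^2 + 20 >= 20 > 0 for all x
Therefore, f is convex on R.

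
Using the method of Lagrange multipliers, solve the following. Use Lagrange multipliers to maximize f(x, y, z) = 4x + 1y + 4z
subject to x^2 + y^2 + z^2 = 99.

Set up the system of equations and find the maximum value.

Lagrange conditions: 4 = 2*lambda*x, 1 = 2*lambda*y, 4 = 2*lambda*z
So x:4 = y:1 = z:4, i.e. x = 4t, y = 1t, z = 4t
Constraint: t^2*(4^2 + 1^2 + 4^2) = 99
  t^2 * 33 = 99  =>  t = sqrt(3)
Maximum = 4*4t + 1*1t + 4*4t = 33*sqrt(3) = sqrt(3267)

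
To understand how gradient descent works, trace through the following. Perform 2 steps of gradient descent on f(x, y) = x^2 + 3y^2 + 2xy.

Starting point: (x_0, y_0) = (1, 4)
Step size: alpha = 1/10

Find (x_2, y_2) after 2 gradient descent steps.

f(x,y) = x^2 + 3y^2 + 2xy
grad_x = 2x + 2y, grad_y = 6y + 2x
Step 1: grad = (10, 26), (0, 7/5)
Step 2: grad = (14/5, 42/5), (-7/25, 14/25)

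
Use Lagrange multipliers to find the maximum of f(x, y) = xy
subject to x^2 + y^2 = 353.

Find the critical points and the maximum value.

Lagrange conditions: y = 2*lambda*x and x = 2*lambda*y
If x = 0 then y = 0, violating the constraint, so x, y != 0.
Dividing: y/x = x/y => x^2 = y^2 => y = x or y = -x
Constraint: 2x^2 = 353 => x^2 = 353/2 => x = +/-sqrt(353/2)
Critical points: (sqrt(353/2), sqrt(353/2)), (-sqrt(353/2), -sqrt(353/2)), (sqrt(353/2), -sqrt(353/2)), (-sqrt(353/2), sqrt(353/2))
  y = x:  xy = x^2 = 353/2  at (sqrt(353/2), sqrt(353/2)) and (-sqrt(353/2), -sqrt(353/2))
  y = -x: xy = -x^2 = -353/2 at (sqrt(353/2), -sqrt(353/2)) and (-sqrt(353/2), sqrt(353/2))
Maximum xy = 353/2 at (sqrt(353/2), sqrt(353/2)) and (-sqrt(353/2), -sqrt(353/2))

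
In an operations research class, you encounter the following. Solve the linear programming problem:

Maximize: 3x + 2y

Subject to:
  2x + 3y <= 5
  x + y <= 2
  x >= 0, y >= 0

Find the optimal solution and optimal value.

Feasible vertices: (0, 0), (0, 5/3), (1, 1), (2, 0)
Objective 3x + 2y at each:
  (0, 0): 0
  (0, 5/3): 10/3
  (1, 1): 5
  (2, 0): 6
Maximum is 6 at (2, 0).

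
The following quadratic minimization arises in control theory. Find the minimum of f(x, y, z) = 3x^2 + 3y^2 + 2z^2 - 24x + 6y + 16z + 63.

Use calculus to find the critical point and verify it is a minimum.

f(x,y,z) = 3x^2 + 3y^2 + 2z^2 - 24x + 6y + 16z + 63
df/dx = 6x + (-24) = 0 => x = 4
df/dy = 6y + (6) = 0 => y = -1
df/dz = 4z + (16) = 0 => z = -4
f(4,-1,-4) = 3*(4)^2 + 3*(-1)^2 + 2*(-4)^2 + -24*(4) + 6*(-1) + 16*(-4) + 63 = -20
Hessian is diagonal with entries 6, 6, 4 > 0, confirmed minimum.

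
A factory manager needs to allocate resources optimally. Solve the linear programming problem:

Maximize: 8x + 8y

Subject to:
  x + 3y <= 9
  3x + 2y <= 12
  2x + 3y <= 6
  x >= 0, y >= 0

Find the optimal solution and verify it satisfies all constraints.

Feasible vertices: (0, 0), (0, 2), (3, 0)
Objective 8x + 8y at each vertex:
  (0, 0): 0
  (0, 2): 16
  (3, 0): 24
Maximum is 24 at (3, 0).
Verify constraints at (x, y) = (3, 0):
  1*3 + 3*0 = 3 <= 9
  3*3 + 2*0 = 9 <= 12
  2*3 + 3*0 = 6 <= 6 (active)
  x = 3 >= 0, y = 0 >= 0. All constraints satisfied.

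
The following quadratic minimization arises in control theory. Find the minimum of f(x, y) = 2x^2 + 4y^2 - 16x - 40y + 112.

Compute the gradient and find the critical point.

f(x,y) = 2x^2 + 4y^2 - 16x - 40y + 112
df/dx = 4x + (-16) = 0  =>  x = 4
df/dy = 8y + (-40) = 0  =>  y = 5
f(4, 5) = 2*(4)^2 + 4*(5)^2 + -16*(4) + -40*(5) + 112 = -20
Hessian is diagonal with entries 4, 8 > 0, so this is a minimum.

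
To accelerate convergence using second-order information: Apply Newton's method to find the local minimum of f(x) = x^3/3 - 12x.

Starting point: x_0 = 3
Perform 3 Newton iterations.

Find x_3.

f(x) = x^3/3 - 12x
f'(x) = x^2 - 12, f''(x) = 2x
Newton update: x_{n+1} = x_n - (x_n^2 - 12)/(2*x_n)
Step 1: x_0 = 3, f'=-3, f''=6, x_1 = 7/2
Step 2: x_1 = 7/2, f'=1/4, f''=7, x_2 = 97/28
Step 3: x_2 = 97/28, f'=1/784, f''=97/14, x_3 = 18817/5432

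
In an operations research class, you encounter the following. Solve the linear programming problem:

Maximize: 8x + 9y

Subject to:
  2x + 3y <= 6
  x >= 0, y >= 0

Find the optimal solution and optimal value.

The feasible region has vertices at [(0, 0), (3, 0), (0, 2)].
Checking objective 8x + 9y at each vertex:
  (0, 0): 8*0 + 9*0 = 0
  (3, 0): 8*3 + 9*0 = 24
  (0, 2): 8*0 + 9*2 = 18
Maximum is 24 at (3, 0).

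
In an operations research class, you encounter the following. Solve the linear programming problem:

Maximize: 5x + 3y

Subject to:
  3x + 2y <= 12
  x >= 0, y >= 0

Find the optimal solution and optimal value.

The feasible region has vertices at [(0, 0), (4, 0), (0, 6)].
Checking objective 5x + 3y at each vertex:
  (0, 0): 5*0 + 3*0 = 0
  (4, 0): 5*4 + 3*0 = 20
  (0, 6): 5*0 + 3*6 = 18
Maximum is 20 at (4, 0).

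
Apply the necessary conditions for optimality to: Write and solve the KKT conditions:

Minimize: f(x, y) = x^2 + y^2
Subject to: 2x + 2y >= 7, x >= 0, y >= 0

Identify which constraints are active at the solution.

KKT conditions for min x^2 + y^2 s.t. 2x + 2y >= 7, x >= 0, y >= 0:
Stationarity: 2x = mu*2 + mu_x, 2y = mu*2 + mu_y, with mu, mu_x, mu_y >= 0
Complementary slackness: mu*(2x + 2y - 7) = 0, mu_x*x = 0, mu_y*y = 0
(0, 0) is infeasible (2*0 + 2*0 < 7), so if mu = 0 stationarity would force x = mu_x/2 >= 0, y = mu_y/2 >= 0 with mu_x*x = mu_y*y = 0, i.e. x = y = 0: contradiction. Hence mu > 0 and 2x + 2y = 7 is active.
Try x > 0, y > 0 (so mu_x = mu_y = 0): x = 2*mu/2, y = 2*mu/2
Substitute: 2*(2*mu/2) + 2*(2*mu/2) = 7
  mu*8/2 = 7 => mu = 7/4
x* = 7/4 > 0, y* = 7/4 > 0, consistent with mu_x = mu_y = 0.
f is convex and the constraints are linear, so this KKT point is the global minimum.
f* = 49/8
Active constraints: 2x + 2y >= 7 (holds with equality, mu = 7/4 > 0); x >= 0 and y >= 0 are inactive (mu_x = mu_y = 0).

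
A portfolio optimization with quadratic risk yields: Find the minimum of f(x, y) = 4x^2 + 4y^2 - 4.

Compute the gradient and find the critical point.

f(x,y) = 4x^2 + 4y^2 - 4
df/dx = 8x + (0) = 0  =>  x = 0
df/dy = 8y + (0) = 0  =>  y = 0
f(0, 0) = 4*(0)^2 + 4*(0)^2 + -4 = -4
Hessian is diagonal with entries 8, 8 > 0, so this is a minimum.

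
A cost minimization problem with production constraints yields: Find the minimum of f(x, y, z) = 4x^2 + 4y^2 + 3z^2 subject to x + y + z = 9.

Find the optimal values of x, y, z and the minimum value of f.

Using Lagrange multipliers on f = 4x^2 + 4y^2 + 3z^2 with constraint x + y + z = 9:
Conditions: 2*4*x = lambda, 2*4*y = lambda, 2*3*z = lambda
So x = lambda/8, y = lambda/8, z = lambda/6
Substituting into constraint: lambda * (5/12) = 9
lambda = 108/5
x = 27/10, y = 27/10, z = 18/5
Minimum value = 486/5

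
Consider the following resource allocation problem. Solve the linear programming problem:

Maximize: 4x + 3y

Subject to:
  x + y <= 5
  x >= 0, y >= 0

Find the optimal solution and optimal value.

The feasible region has vertices at [(0, 0), (5, 0), (0, 5)].
Checking objective 4x + 3y at each vertex:
  (0, 0): 4*0 + 3*0 = 0
  (5, 0): 4*5 + 3*0 = 20
  (0, 5): 4*0 + 3*5 = 15
Maximum is 20 at (5, 0).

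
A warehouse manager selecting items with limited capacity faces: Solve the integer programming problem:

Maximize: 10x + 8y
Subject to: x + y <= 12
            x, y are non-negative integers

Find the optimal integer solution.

Objective: 10x + 8y, constraint: x + y <= 12
Coefficient of x is 10 >= coefficient of y is 8, so allocate the entire budget to x.
Optimal: x = 12, y = 0, value = 120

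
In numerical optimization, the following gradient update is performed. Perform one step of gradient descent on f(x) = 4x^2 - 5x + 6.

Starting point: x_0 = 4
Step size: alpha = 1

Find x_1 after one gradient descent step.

f(x) = 4x^2 - 5x + 6
f'(x) = 8x - 5
f'(4) = 8*4 + (-5) = 27
x_1 = x_0 - alpha * f'(x_0) = 4 - 1 * 27 = -23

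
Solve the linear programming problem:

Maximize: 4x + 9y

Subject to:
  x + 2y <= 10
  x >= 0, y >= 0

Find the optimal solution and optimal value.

The feasible region has vertices at [(0, 0), (10, 0), (0, 5)].
Checking objective 4x + 9y at each vertex:
  (0, 0): 4*0 + 9*0 = 0
  (10, 0): 4*10 + 9*0 = 40
  (0, 5): 4*0 + 9*5 = 45
Maximum is 45 at (0, 5).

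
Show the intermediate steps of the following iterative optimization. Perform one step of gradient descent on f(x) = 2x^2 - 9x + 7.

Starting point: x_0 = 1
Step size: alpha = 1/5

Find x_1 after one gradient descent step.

f(x) = 2x^2 - 9x + 7
f'(x) = 4x - 9
f'(1) = 4*1 + (-9) = -5
x_1 = x_0 - alpha * f'(x_0) = 1 - 1/5 * -5 = 2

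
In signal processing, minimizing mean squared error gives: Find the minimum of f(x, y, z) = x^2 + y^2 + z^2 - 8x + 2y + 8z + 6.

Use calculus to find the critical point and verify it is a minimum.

f(x,y,z) = x^2 + y^2 + z^2 - 8x + 2y + 8z + 6
df/dx = 2x + (-8) = 0 => x = 4
df/dy = 2y + (2) = 0 => y = -1
df/dz = 2z + (8) = 0 => z = -4
f(4,-1,-4) = 1*(4)^2 + 1*(-1)^2 + 1*(-4)^2 + -8*(4) + 2*(-1) + 8*(-4) + 6 = -27
Hessian is diagonal with entries 2, 2, 2 > 0, confirmed minimum.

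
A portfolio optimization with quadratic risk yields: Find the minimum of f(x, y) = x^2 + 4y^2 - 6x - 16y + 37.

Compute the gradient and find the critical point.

f(x,y) = x^2 + 4y^2 - 6x - 16y + 37
df/dx = 2x + (-6) = 0  =>  x = 3
df/dy = 8y + (-16) = 0  =>  y = 2
f(3, 2) = 1*(3)^2 + 4*(2)^2 + -6*(3) + -16*(2) + 37 = 12
Hessian is diagonal with entries 2, 8 > 0, so this is a minimum.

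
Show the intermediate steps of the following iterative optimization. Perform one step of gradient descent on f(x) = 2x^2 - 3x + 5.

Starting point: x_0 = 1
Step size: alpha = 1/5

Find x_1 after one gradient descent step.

f(x) = 2x^2 - 3x + 5
f'(x) = 4x - 3
f'(1) = 4*1 + (-3) = 1
x_1 = x_0 - alpha * f'(x_0) = 1 - 1/5 * 1 = 4/5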